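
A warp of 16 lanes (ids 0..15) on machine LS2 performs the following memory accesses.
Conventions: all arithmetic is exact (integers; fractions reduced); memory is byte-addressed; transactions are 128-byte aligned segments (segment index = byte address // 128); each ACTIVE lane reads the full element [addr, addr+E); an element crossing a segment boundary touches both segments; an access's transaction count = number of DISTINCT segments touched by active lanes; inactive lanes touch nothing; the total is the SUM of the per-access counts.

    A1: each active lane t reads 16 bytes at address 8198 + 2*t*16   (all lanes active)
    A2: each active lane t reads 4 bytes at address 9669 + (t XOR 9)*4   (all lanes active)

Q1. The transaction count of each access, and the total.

A1: 4 transactions
A2: 2 transactions

Answer: 4,2; total 6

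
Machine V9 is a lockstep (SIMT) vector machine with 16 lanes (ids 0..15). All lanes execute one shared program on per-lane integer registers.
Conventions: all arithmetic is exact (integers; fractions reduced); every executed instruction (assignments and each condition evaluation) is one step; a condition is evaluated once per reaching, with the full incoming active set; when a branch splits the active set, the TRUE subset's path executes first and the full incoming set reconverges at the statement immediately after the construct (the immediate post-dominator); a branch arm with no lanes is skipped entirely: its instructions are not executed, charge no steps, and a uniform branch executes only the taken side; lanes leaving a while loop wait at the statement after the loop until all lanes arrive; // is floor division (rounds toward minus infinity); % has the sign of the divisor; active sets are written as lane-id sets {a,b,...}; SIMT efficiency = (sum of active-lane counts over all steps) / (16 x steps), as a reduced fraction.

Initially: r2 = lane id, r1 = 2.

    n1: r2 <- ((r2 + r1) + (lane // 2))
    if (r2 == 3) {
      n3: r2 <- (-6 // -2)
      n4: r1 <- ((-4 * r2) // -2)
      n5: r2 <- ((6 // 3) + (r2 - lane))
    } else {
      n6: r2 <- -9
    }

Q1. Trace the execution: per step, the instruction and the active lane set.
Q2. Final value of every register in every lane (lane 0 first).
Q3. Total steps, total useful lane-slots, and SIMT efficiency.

step 0: r2 <- ((r2 + r1) + (lane // 2)) {0,1,2,3,4,5,6,7,8,9,10,11,12,13,14,15}
step 1: eval (r2 == 3)               {0,1,2,3,4,5,6,7,8,9,10,11,12,13,14,15}
step 2: r2 <- (-6 // -2)             {1}
step 3: r1 <- ((-4 * r2) // -2)      {1}
step 4: r2 <- ((6 // 3) + (r2 - lane)) {1}
step 5: r2 <- -9                     {0,2,3,4,5,6,7,8,9,10,11,12,13,14,15}

Answer: 6 steps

r2: -9,4,-9,-9,-9,-9,-9,-9,-9,-9,-9,-9,-9,-9,-9,-9
r1: 2,6,2,2,2,2,2,2,2,2,2,2,2,2,2,2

steps = 6; useful = 50; efficiency = 50/96 = 25/48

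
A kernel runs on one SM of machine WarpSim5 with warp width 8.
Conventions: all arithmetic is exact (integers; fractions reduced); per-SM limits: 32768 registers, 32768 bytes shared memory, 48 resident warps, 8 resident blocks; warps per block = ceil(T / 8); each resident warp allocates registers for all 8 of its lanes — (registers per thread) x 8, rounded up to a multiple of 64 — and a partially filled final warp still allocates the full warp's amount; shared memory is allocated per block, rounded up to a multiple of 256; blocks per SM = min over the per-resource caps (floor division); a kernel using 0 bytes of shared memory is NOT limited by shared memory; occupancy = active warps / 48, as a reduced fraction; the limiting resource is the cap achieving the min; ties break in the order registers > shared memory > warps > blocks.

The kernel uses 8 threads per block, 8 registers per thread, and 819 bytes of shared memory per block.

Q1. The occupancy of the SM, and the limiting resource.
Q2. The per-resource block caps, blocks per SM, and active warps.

Answer: occupancy 1/6, limited by blocks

registers: 512 blocks
shared memory: 32 blocks
warps: 48 blocks
blocks: 8 blocks

Answer: 8 blocks, 8 active warps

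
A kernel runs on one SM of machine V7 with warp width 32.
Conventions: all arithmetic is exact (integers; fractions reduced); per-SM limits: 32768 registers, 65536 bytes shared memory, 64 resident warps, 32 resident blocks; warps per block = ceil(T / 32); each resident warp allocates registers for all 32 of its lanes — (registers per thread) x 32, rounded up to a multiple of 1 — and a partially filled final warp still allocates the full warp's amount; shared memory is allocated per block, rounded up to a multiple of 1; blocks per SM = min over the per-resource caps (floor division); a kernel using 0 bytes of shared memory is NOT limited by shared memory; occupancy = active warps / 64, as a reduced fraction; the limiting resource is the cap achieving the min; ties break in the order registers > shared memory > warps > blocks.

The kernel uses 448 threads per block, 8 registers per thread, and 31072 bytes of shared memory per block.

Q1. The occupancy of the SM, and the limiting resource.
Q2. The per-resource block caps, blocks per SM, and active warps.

Answer: occupancy 7/16, limited by shared memory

registers: 9 blocks
shared memory: 2 blocks
warps: 4 blocks
blocks: 32 blocks

Answer: 2 blocks, 28 active warps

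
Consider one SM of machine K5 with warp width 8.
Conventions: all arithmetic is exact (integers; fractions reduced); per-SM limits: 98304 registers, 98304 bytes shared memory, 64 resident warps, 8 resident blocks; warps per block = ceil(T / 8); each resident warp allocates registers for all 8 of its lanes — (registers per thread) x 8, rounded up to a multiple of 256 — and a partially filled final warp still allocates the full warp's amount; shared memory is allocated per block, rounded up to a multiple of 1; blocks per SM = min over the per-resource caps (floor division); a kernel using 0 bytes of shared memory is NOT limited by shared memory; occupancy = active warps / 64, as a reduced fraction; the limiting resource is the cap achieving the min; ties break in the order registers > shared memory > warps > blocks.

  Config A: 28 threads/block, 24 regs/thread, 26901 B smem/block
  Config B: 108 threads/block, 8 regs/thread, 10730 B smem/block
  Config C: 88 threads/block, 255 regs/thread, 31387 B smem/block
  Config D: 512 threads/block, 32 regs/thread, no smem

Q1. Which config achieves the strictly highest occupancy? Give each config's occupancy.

occupancies: A 3/16, B 7/8, C 33/64, D 1

Answer: D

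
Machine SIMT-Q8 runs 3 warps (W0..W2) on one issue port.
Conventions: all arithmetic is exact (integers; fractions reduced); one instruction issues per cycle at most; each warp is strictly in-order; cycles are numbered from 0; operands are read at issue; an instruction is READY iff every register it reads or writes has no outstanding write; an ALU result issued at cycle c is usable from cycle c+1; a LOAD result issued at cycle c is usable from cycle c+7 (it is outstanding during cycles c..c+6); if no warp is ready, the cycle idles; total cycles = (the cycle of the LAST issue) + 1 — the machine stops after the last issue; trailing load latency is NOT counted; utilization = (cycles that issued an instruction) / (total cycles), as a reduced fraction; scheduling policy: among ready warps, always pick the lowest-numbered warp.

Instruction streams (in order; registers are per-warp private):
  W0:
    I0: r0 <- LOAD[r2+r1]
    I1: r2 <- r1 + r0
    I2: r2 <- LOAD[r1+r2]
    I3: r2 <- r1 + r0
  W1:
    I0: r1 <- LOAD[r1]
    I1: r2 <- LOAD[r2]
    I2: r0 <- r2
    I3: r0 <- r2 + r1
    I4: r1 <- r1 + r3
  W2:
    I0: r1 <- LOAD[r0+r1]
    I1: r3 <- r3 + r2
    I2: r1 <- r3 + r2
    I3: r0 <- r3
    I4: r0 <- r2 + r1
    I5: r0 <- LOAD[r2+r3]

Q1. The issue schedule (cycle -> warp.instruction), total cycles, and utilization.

cycle 0: W0.I0
cycle 1: W1.I0
cycle 2: W1.I1
cycle 3: W2.I0
cycle 4: W2.I1
cycle 5: idle
cycle 6: idle
cycle 7: W0.I1
cycle 8: W0.I2
cycle 9: W1.I2
cycle 10: W1.I3
cycle 11: W1.I4
cycle 12: W2.I2
cycle 13: W2.I3
cycle 14: W2.I4
cycle 15: W0.I3
cycle 16: W2.I5

Answer: 17 cycles, utilization 15/17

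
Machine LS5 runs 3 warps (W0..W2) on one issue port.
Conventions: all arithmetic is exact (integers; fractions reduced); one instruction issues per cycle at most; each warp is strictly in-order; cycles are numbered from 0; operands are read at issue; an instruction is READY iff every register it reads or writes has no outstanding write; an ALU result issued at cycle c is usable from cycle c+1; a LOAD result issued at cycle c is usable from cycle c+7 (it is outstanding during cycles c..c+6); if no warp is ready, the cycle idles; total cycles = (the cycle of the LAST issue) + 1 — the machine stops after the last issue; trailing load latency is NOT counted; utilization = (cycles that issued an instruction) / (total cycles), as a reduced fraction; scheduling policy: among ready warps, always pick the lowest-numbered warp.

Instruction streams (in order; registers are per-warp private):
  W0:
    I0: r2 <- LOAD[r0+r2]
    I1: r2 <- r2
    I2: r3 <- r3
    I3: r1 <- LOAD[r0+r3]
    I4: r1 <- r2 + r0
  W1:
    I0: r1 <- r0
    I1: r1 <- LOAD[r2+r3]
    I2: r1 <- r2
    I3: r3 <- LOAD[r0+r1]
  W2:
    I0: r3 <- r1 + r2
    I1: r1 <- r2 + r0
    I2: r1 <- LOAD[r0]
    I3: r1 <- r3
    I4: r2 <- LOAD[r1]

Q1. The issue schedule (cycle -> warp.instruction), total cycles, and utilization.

cycle 0: W0.I0
cycle 1: W1.I0
cycle 2: W1.I1
cycle 3: W2.I0
cycle 4: W2.I1
cycle 5: W2.I2
cycle 6: idle
cycle 7: W0.I1
cycle 8: W0.I2
cycle 9: W0.I3
cycle 10: W1.I2
cycle 11: W1.I3
cycle 12: W2.I3
cycle 13: W2.I4
cycle 14: idle
cycle 15: idle
cycle 16: W0.I4

Answer: 17 cycles, utilization 14/17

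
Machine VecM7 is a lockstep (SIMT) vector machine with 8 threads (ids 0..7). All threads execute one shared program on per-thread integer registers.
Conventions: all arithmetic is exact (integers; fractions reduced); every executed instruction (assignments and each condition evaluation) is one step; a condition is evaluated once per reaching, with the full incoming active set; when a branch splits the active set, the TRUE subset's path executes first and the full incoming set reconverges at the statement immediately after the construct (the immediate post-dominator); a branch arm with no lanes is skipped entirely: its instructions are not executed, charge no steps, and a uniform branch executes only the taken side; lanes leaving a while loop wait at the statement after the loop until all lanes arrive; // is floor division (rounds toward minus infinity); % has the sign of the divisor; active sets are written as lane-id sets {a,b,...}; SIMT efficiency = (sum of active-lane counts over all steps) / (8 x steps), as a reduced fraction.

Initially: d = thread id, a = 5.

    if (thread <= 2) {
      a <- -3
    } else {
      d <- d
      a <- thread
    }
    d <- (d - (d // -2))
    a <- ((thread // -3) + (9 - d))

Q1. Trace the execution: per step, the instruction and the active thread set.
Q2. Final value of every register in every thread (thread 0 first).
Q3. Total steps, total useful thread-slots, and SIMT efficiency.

step 0: eval (thread <= 2)           {0,1,2,3,4,5,6,7}
step 1: a <- -3                      {0,1,2}
step 2: d <- d                       {3,4,5,6,7}
step 3: a <- thread                  {3,4,5,6,7}
step 4: d <- (d - (d // -2))         {0,1,2,3,4,5,6,7}
step 5: a <- ((thread // -3) + (9 - d)) {0,1,2,3,4,5,6,7}

Answer: 6 steps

d: 0,2,3,5,6,8,9,11
a: 9,6,5,3,1,-1,-2,-5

steps = 6; useful = 37; efficiency = 37/48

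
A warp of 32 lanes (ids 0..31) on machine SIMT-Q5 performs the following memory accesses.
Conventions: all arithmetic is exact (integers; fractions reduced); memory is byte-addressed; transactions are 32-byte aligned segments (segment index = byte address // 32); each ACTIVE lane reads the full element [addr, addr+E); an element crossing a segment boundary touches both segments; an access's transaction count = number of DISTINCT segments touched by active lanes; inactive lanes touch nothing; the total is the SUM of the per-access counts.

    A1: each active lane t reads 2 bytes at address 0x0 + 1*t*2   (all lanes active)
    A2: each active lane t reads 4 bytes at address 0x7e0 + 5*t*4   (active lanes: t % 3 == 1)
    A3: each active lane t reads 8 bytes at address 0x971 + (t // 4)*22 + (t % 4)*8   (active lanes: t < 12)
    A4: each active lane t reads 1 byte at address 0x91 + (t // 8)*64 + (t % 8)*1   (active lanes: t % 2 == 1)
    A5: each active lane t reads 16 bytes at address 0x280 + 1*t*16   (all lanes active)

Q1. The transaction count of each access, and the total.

A1: 2 transactions
A2: 11 transactions
A3: 3 transactions
A4: 4 transactions
A5: 16 transactions

Answer: 2,11,3,4,16; total 36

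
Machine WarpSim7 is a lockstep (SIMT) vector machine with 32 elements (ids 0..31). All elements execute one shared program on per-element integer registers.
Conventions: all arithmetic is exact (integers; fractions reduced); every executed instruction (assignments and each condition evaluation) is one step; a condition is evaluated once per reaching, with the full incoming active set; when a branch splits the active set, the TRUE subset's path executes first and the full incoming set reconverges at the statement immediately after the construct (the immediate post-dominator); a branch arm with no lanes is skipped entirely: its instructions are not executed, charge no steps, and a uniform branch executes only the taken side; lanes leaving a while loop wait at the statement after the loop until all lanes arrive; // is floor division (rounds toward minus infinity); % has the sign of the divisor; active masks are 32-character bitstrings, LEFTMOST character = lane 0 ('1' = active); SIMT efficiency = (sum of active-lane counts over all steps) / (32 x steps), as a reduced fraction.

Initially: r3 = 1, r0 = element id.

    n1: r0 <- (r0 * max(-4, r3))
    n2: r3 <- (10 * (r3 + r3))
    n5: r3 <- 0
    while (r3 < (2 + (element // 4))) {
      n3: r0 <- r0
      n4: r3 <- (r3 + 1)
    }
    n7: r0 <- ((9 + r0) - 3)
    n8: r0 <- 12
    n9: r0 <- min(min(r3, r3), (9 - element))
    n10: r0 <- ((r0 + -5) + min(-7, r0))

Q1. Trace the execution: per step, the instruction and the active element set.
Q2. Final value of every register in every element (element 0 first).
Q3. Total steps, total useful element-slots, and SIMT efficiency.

step 0: r0 <- (r0 * max(-4, r3))     11111111111111111111111111111111
step 1: r3 <- (10 * (r3 + r3))       11111111111111111111111111111111
step 2: r3 <- 0                      11111111111111111111111111111111
step 3: eval (r3 < (2 + (element // 4))) 11111111111111111111111111111111
step 4: r0 <- r0                     11111111111111111111111111111111
step 5: r3 <- (r3 + 1)               11111111111111111111111111111111
step 6: eval (r3 < (2 + (element // 4))) 11111111111111111111111111111111
step 7: r0 <- r0                     11111111111111111111111111111111
step 8: r3 <- (r3 + 1)               11111111111111111111111111111111
step 9: eval (r3 < (2 + (element // 4))) 11111111111111111111111111111111
step 10: r0 <- r0                     00001111111111111111111111111111
step 11: r3 <- (r3 + 1)               00001111111111111111111111111111
step 12: eval (r3 < (2 + (element // 4))) 00001111111111111111111111111111
step 13: r0 <- r0                     00000000111111111111111111111111
step 14: r3 <- (r3 + 1)               00000000111111111111111111111111
step 15: eval (r3 < (2 + (element // 4))) 00000000111111111111111111111111
step 16: r0 <- r0                     00000000000011111111111111111111
step 17: r3 <- (r3 + 1)               00000000000011111111111111111111
step 18: eval (r3 < (2 + (element // 4))) 00000000000011111111111111111111
step 19: r0 <- r0                     00000000000000001111111111111111
step 20: r3 <- (r3 + 1)               00000000000000001111111111111111
step 21: eval (r3 < (2 + (element // 4))) 00000000000000001111111111111111
step 22: r0 <- r0                     00000000000000000000111111111111
step 23: r3 <- (r3 + 1)               00000000000000000000111111111111
step 24: eval (r3 < (2 + (element // 4))) 00000000000000000000111111111111
step 25: r0 <- r0                     00000000000000000000000011111111
step 26: r3 <- (r3 + 1)               00000000000000000000000011111111
step 27: eval (r3 < (2 + (element // 4))) 00000000000000000000000011111111
step 28: r0 <- r0                     00000000000000000000000000001111
step 29: r3 <- (r3 + 1)               00000000000000000000000000001111
step 30: eval (r3 < (2 + (element // 4))) 00000000000000000000000000001111
step 31: r0 <- ((9 + r0) - 3)         11111111111111111111111111111111
step 32: r0 <- 12                     11111111111111111111111111111111
step 33: r0 <- min(min(r3, r3), (9 - element)) 11111111111111111111111111111111
step 34: r0 <- ((r0 + -5) + min(-7, r0)) 11111111111111111111111111111111

Answer: 35 steps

r3: 2,2,2,2,3,3,3,3,4,4,4,4,5,5,5,5,6,6,6,6,7,7,7,7,8,8,8,8,9,9,9,9
r0: -10,-10,-10,-10,-9,-9,-9,-10,-11,-12,-13,-14,-15,-16,-17,-18,-19,-21,-23,-25,-27,-29,-31,-33,-35,-37,-39,-41,-43,-45,-47,-49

steps = 35; useful = 784; efficiency = 784/1120 = 7/10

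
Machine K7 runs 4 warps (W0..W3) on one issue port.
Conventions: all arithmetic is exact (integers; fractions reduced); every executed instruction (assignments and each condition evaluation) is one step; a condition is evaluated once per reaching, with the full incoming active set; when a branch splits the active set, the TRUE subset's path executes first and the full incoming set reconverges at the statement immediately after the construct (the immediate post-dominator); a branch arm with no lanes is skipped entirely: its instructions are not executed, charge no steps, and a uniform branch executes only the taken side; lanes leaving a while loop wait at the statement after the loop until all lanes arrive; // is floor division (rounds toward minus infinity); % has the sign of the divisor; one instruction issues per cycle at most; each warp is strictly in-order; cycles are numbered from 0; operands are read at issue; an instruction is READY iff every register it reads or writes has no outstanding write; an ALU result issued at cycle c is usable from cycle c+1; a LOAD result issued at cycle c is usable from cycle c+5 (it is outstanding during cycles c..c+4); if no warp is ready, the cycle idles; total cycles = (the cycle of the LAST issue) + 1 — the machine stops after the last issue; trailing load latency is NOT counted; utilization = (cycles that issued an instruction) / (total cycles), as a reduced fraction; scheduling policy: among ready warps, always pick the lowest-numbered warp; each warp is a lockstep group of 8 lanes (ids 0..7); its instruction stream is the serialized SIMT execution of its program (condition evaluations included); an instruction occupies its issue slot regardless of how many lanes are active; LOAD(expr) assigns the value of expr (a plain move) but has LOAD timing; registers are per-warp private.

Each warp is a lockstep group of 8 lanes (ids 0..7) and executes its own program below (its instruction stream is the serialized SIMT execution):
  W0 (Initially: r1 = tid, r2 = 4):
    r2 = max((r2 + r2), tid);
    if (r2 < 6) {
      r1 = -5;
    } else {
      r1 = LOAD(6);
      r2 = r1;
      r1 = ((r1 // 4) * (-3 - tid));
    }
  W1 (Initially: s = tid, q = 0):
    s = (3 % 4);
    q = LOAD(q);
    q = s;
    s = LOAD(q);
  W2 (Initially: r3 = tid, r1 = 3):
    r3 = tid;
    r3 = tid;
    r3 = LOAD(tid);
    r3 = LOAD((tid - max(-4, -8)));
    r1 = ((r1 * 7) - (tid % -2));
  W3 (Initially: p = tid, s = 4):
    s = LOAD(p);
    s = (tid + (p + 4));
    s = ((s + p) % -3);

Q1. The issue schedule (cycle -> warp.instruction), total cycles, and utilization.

cycle 0: W0.I0
cycle 1: W0.I1
cycle 2: W0.I2
cycle 3: W1.I0
cycle 4: W1.I1
cycle 5: W2.I0
cycle 6: W2.I1
cycle 7: W0.I3
cycle 8: W0.I4
cycle 9: W1.I2
cycle 10: W1.I3
cycle 11: W2.I2
cycle 12: W3.I0
cycle 13: idle
cycle 14: idle
cycle 15: idle
cycle 16: W2.I3
cycle 17: W2.I4
cycle 18: W3.I1
cycle 19: W3.I2

Answer: 20 cycles, utilization 17/20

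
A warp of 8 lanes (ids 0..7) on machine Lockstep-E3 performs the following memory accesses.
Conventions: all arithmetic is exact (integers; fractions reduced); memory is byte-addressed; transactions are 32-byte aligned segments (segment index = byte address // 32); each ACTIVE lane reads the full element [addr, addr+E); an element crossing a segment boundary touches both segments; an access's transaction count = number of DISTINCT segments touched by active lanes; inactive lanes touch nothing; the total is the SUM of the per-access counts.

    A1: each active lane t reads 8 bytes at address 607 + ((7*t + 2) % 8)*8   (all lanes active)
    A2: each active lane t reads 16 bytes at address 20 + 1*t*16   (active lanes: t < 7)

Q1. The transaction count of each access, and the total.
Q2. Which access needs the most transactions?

A1: 3 transactions
A2: 5 transactions

Answer: 3,5; total 8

Answer: A2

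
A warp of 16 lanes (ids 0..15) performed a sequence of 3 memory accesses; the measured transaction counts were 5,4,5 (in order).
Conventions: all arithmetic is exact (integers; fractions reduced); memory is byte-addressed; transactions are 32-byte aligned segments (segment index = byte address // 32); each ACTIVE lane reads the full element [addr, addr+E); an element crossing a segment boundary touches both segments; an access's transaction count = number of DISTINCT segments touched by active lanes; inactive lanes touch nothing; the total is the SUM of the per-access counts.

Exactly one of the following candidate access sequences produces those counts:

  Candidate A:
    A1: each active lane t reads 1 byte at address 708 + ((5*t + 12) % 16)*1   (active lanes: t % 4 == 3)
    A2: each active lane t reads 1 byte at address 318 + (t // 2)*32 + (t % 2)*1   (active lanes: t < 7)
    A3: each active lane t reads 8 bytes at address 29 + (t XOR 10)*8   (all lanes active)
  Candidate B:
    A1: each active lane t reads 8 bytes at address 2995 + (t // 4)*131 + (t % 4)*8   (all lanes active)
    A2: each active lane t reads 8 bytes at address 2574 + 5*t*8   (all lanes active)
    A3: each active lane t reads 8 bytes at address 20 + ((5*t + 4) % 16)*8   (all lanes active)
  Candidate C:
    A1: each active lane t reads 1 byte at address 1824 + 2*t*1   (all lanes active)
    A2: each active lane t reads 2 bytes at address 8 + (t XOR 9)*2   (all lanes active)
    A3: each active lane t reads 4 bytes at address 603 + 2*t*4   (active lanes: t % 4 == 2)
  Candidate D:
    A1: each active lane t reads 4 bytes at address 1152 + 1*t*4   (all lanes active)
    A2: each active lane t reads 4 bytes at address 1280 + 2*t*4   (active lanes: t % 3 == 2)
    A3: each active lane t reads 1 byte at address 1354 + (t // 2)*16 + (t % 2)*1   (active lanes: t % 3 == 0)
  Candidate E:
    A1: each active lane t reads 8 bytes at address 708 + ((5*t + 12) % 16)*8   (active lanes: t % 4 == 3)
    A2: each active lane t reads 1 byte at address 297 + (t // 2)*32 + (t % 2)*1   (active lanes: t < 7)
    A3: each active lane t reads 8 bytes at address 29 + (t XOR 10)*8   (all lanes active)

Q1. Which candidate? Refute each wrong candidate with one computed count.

A: A1 gives 1 transaction, not 5
B: A1 gives 8 transactions, not 5
C: A1 gives 1 transaction, not 5
D: A1 gives 2 transactions, not 5
E: all counts match (5,4,5)

Answer: E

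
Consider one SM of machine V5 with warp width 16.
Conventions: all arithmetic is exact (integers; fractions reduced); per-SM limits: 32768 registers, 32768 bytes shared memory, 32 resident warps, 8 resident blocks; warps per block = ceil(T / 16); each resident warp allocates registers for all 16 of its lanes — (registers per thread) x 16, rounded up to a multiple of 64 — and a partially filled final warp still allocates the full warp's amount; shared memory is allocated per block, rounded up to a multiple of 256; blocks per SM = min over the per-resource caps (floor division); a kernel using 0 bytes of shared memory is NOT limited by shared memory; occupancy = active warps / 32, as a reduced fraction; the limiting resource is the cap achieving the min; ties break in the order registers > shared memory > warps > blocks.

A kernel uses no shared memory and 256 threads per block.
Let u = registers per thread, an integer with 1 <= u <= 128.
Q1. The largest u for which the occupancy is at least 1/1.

Answer: u = 64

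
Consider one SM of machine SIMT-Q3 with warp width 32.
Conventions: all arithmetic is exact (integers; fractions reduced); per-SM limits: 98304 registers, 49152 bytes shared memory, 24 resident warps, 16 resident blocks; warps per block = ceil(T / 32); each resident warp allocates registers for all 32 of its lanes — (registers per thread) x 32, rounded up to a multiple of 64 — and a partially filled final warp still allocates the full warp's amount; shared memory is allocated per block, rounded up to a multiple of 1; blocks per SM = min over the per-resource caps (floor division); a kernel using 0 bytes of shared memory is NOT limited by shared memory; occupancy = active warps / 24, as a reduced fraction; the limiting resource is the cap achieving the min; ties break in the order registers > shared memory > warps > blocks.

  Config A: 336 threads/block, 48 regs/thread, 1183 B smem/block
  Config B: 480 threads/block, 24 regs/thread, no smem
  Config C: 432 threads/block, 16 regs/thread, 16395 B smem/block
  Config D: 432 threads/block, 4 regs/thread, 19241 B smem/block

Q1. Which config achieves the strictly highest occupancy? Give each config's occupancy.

occupancies: A 11/12, B 5/8, C 7/12, D 7/12

Answer: A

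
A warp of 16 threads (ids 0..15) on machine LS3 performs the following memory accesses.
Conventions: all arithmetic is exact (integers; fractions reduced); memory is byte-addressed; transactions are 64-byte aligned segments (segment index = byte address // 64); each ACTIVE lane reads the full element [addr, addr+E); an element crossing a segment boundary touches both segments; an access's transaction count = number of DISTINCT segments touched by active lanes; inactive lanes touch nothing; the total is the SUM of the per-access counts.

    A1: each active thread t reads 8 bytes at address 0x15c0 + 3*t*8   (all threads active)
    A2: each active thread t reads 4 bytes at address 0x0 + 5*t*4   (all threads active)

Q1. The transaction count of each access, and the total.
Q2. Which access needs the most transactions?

A1: 6 transactions
A2: 5 transactions

Answer: 6,5; total 11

Answer: A1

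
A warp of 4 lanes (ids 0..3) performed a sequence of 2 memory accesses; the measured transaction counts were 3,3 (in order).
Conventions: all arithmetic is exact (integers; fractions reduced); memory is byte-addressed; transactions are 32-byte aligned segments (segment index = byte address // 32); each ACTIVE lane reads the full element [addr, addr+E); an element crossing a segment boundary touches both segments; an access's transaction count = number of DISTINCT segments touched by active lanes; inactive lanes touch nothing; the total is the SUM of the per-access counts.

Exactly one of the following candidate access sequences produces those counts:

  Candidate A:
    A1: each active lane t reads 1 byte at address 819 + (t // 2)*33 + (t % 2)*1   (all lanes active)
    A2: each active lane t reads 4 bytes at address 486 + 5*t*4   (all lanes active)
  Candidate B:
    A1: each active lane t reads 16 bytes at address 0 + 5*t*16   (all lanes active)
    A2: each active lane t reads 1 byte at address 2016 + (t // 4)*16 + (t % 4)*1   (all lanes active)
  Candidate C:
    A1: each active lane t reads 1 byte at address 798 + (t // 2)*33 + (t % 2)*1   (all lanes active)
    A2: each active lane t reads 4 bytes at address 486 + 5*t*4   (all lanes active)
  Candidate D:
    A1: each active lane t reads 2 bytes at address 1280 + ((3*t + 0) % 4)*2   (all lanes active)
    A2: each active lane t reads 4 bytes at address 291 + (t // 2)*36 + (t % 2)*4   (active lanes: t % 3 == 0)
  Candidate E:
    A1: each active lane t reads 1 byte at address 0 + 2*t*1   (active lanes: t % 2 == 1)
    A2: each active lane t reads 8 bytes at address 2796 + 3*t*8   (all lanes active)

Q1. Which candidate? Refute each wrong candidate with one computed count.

A: A1 gives 2 transactions, not 3
B: A1 gives 4 transactions, not 3
D: A1 gives 1 transaction, not 3
E: A1 gives 1 transaction, not 3
C: all counts match (3,3)

Answer: C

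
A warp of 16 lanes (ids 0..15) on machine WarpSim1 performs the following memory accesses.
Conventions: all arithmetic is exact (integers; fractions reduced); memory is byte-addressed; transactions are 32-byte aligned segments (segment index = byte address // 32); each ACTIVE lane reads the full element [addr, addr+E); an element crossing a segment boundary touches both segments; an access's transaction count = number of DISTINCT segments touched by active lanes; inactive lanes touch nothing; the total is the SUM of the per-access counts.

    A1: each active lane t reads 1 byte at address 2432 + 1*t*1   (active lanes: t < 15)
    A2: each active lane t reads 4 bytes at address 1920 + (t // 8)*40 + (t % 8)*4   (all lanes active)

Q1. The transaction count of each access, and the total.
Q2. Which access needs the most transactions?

A1: 1 transaction
A2: 3 transactions

Answer: 1,3; total 4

Answer: A2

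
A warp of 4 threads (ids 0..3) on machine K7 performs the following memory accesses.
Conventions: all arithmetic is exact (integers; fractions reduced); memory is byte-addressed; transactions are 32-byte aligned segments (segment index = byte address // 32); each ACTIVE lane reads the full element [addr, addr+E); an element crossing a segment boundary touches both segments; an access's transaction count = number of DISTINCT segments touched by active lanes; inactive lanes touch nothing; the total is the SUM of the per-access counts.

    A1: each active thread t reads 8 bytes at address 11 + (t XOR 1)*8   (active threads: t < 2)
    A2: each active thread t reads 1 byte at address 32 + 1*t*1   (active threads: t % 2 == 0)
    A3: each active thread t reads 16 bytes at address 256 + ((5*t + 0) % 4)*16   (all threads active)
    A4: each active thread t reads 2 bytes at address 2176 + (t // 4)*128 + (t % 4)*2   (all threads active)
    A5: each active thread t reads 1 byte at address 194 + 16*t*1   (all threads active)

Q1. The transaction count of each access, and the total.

A1: 1 transaction
A2: 1 transaction
A3: 2 transactions
A4: 1 transaction
A5: 2 transactions

Answer: 1,1,2,1,2; total 7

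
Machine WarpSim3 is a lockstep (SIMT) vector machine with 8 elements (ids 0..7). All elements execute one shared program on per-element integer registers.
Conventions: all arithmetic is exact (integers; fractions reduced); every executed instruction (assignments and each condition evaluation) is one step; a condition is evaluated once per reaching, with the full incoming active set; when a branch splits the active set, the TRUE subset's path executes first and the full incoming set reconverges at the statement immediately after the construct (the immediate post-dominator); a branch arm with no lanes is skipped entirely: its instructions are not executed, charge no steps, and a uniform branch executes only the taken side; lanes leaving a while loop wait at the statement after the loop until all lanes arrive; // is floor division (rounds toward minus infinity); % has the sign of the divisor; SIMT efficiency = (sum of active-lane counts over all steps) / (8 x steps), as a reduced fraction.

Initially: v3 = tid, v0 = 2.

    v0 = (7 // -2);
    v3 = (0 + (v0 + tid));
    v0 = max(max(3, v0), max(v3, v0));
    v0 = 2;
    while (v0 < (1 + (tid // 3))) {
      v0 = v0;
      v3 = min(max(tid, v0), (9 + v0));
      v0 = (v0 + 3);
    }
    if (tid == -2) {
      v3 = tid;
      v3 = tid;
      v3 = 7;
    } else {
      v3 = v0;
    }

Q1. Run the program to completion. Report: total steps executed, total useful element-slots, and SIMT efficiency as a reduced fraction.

Answer: 11 steps, 64 useful, 8/11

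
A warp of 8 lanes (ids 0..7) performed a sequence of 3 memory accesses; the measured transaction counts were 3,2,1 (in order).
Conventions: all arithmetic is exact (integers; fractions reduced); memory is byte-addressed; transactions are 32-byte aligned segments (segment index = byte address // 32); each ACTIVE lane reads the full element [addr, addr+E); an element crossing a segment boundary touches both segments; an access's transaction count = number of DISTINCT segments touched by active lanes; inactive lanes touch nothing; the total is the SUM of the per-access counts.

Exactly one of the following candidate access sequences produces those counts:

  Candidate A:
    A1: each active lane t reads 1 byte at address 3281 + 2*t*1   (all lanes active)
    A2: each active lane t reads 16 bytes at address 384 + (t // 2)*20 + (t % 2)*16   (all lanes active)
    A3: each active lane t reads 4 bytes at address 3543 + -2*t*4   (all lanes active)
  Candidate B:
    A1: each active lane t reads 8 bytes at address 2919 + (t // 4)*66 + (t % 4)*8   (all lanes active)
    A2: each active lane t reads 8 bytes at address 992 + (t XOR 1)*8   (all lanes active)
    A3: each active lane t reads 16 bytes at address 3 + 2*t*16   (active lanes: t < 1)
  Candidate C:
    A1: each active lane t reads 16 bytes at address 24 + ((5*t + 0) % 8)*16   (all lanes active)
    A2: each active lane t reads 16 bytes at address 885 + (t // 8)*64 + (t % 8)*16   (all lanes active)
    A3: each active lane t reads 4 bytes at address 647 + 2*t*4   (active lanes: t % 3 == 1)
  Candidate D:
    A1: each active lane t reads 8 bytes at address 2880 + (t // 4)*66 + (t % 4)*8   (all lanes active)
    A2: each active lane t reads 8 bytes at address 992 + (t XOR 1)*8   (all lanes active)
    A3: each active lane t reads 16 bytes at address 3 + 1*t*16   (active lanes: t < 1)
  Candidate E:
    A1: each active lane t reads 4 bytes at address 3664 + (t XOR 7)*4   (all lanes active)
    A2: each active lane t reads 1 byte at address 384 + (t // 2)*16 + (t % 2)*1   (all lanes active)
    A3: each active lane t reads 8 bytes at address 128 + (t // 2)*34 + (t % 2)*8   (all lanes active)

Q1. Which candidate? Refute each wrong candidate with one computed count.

A: A1 gives 1 transaction, not 3
B: A1 gives 4 transactions, not 3
C: A1 gives 5 transactions, not 3
E: A1 gives 2 transactions, not 3
D: all counts match (3,2,1)

Answer: D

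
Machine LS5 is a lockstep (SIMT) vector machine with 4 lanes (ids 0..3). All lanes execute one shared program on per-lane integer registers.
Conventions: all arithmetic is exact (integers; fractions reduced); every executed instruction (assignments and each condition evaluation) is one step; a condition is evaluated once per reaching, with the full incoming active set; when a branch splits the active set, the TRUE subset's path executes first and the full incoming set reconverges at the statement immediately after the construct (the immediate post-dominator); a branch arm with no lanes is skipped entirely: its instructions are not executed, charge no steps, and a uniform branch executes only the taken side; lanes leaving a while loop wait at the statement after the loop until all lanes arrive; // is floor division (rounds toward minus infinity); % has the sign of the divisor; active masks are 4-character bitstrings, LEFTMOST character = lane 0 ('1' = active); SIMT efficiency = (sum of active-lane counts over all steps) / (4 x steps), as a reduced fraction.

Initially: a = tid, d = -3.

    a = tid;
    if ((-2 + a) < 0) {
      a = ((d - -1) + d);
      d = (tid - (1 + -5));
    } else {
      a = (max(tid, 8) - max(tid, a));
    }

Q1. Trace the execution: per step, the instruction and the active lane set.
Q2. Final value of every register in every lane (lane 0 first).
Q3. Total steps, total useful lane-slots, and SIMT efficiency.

step 0: a <- tid                     1111
step 1: eval ((-2 + a) < 0)          1111
step 2: a <- ((d - -1) + d)          1100
step 3: d <- (tid - (1 + -5))        1100
step 4: a <- (max(tid, 8) - max(tid, a)) 0011

Answer: 5 steps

a: -5,-5,6,5
d: 4,5,-3,-3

steps = 5; useful = 14; efficiency = 14/20 = 7/10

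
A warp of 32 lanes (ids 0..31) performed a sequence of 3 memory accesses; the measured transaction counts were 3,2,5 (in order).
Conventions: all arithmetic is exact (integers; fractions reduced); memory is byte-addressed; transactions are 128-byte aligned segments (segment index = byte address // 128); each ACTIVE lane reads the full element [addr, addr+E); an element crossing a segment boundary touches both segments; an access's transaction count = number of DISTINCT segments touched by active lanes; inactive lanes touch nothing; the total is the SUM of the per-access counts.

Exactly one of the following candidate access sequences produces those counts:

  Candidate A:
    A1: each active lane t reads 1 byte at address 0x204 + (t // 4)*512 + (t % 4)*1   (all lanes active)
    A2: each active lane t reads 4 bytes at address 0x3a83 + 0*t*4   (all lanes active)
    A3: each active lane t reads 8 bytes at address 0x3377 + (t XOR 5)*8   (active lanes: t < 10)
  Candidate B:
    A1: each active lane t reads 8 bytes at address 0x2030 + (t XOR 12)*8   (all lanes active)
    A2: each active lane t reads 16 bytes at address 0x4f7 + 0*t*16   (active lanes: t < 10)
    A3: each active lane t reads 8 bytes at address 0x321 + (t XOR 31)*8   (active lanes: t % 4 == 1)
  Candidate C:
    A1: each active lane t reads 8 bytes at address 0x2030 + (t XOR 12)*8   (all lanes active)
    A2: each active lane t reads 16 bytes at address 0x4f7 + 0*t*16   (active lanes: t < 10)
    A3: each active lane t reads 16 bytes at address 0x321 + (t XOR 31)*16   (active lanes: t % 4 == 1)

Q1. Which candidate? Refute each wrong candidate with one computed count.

A: A1 gives 8 transactions, not 3
B: A3 gives 3 transactions, not 5
C: all counts match (3,2,5)

Answer: C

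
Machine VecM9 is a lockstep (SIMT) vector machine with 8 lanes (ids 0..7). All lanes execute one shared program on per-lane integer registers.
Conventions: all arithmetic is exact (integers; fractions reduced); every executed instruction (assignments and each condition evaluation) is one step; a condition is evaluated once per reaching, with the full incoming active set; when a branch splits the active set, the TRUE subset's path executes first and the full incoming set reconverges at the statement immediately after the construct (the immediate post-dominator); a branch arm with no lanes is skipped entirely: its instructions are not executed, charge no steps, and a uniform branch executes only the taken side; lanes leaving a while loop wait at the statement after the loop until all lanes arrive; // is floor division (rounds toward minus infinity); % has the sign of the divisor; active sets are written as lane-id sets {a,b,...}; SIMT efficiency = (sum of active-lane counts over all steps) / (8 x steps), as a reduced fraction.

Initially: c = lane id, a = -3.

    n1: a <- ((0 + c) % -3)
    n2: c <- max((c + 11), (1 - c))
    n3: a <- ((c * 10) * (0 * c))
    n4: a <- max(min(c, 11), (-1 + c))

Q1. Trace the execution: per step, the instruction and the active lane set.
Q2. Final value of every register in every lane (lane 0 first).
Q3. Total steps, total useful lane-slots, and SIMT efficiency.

step 0: a <- ((0 + c) % -3)          {0,1,2,3,4,5,6,7}
step 1: c <- max((c + 11), (1 - c))  {0,1,2,3,4,5,6,7}
step 2: a <- ((c * 10) * (0 * c))    {0,1,2,3,4,5,6,7}
step 3: a <- max(min(c, 11), (-1 + c)) {0,1,2,3,4,5,6,7}

Answer: 4 steps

c: 11,12,13,14,15,16,17,18
a: 11,11,12,13,14,15,16,17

steps = 4; useful = 32; efficiency = 32/32 = 1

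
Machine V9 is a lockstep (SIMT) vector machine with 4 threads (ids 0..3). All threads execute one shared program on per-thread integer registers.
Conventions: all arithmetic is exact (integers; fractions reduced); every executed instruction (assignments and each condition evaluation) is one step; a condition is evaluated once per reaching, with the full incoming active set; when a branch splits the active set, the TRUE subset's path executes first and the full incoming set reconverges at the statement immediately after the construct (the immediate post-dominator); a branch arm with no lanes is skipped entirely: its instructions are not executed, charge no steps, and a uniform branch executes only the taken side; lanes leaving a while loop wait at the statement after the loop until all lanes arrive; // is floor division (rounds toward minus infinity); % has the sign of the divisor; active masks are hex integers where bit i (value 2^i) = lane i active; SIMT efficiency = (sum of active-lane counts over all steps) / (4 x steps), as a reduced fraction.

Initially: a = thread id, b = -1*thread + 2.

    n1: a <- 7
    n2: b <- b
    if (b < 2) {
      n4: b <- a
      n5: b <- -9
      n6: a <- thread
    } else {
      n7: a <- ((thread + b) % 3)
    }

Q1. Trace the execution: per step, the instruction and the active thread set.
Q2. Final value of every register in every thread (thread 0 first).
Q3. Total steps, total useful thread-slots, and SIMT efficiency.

step 0: a <- 7                       0xf
step 1: b <- b                       0xf
step 2: eval (b < 2)                 0xf
step 3: b <- a                       0xe
step 4: b <- -9                      0xe
step 5: a <- thread                  0xe
step 6: a <- ((thread + b) % 3)      0x1

Answer: 7 steps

a: 2,1,2,3
b: 2,-9,-9,-9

steps = 7; useful = 22; efficiency = 22/28 = 11/14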